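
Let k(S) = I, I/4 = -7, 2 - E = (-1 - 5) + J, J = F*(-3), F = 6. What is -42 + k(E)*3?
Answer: -126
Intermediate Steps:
J = -18 (J = 6*(-3) = -18)
E = 26 (E = 2 - ((-1 - 5) - 18) = 2 - (-6 - 18) = 2 - 1*(-24) = 2 + 24 = 26)
I = -28 (I = 4*(-7) = -28)
k(S) = -28
-42 + k(E)*3 = -42 - 28*3 = -42 - 84 = -126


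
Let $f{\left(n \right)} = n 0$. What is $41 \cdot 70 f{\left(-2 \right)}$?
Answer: $0$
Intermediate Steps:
$f{\left(n \right)} = 0$
$41 \cdot 70 f{\left(-2 \right)} = 41 \cdot 70 \cdot 0 = 2870 \cdot 0 = 0$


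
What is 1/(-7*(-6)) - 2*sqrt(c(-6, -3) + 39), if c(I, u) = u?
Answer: -503/42 ≈ -11.976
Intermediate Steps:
1/(-7*(-6)) - 2*sqrt(c(-6, -3) + 39) = 1/(-7*(-6)) - 2*sqrt(-3 + 39) = 1/42 - 2*sqrt(36) = 1/42 - 2*6 = 1/42 - 12 = -503/42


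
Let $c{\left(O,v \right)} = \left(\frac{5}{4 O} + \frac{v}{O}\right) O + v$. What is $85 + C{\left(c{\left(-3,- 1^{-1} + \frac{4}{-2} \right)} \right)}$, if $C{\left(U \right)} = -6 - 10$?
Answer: $69$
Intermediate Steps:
$c{\left(O,v \right)} = v + O \left(\frac{5}{4 O} + \frac{v}{O}\right)$ ($c{\left(O,v \right)} = \left(5 \frac{1}{4 O} + \frac{v}{O}\right) O + v = \left(\frac{5}{4 O} + \frac{v}{O}\right) O + v = O \left(\frac{5}{4 O} + \frac{v}{O}\right) + v = v + O \left(\frac{5}{4 O} + \frac{v}{O}\right)$)
$C{\left(U \right)} = -16$
$85 + C{\left(c{\left(-3,- 1^{-1} + \frac{4}{-2} \right)} \right)} = 85 - 16 = 69$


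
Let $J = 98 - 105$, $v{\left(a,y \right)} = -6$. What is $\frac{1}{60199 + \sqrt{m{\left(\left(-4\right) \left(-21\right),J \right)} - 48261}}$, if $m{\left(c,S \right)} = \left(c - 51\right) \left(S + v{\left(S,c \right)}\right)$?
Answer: $\frac{60199}{3623968291} - \frac{3 i \sqrt{5410}}{3623968291} \approx 1.6611 \cdot 10^{-5} - 6.0889 \cdot 10^{-8} i$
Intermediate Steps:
$J = -7$
$m{\left(c,S \right)} = \left(-51 + c\right) \left(-6 + S\right)$ ($m{\left(c,S \right)} = \left(c - 51\right) \left(S - 6\right) = \left(-51 + c\right) \left(-6 + S\right)$)
$\frac{1}{60199 + \sqrt{m{\left(\left(-4\right) \left(-21\right),J \right)} - 48261}} = \frac{1}{60199 + \sqrt{\left(306 - -357 - 6 \left(\left(-4\right) \left(-21\right)\right) - 7 \left(\left(-4\right) \left(-21\right)\right)\right) - 48261}} = \frac{1}{60199 + \sqrt{\left(306 + 357 - 504 - 588\right) - 48261}} = \frac{1}{60199 + \sqrt{-429 - 48261}} = \frac{1}{60199 + \sqrt{-48690}} = \frac{1}{60199 + 3 i \sqrt{5410}}$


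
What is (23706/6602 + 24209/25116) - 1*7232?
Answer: -599212434655/82907916 ≈ -7227.4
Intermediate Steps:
(23706/6602 + 24209/25116) - 1*7232 = (23706*(1/6602) + 24209*(1/25116)) - 7232 = (11853/3301 + 24209/25116) - 7232 = 377613857/82907916 - 7232 = -599212434655/82907916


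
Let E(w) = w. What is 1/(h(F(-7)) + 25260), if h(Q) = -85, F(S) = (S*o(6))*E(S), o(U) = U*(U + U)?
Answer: 1/25175 ≈ 3.9722e-5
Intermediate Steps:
o(U) = 2*U² (o(U) = U*(2*U) = 2*U²)
F(S) = 72*S² (F(S) = (S*(2*6²))*S = (S*(2*36))*S = (S*72)*S = (72*S)*S = 72*S²)
1/(h(F(-7)) + 25260) = 1/(-85 + 25260) = 1/25175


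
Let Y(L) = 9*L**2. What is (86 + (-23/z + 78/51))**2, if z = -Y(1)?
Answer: 189971089/23409 ≈ 8115.3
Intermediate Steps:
z = -9 (z = -9*1**2 = -9 ≈ -9.0000)
(86 + (-23/z + 78/51))**2 = (86 + (-23/(-9) + 78/51))**2 = (86 + (-23*(-1/9) + 78*(1/51)))**2 = (86 + (23/9 + 26/17))**2 = (86 + 625/153)**2 = (13783/153)**2 = 189971089/23409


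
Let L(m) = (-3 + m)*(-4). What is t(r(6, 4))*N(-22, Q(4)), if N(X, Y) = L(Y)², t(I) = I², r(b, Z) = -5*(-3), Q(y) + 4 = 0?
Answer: 176400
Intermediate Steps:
Q(y) = -4 (Q(y) = -4 + 0 = -4)
r(b, Z) = 15
L(m) = 12 - 4*m
N(X, Y) = (12 - 4*Y)²
t(r(6, 4))*N(-22, Q(4)) = 15²*(16*(-3 - 4)²) = 225*(16*(-7)²) = 225*(16*49) = 225*784 = 176400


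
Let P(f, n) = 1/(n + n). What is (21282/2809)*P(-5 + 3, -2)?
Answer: -10641/5618 ≈ -1.8941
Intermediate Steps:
P(f, n) = 1/(2*n)
(21282/2809)*P(-5 + 3, -2) = (21282/2809)*((1/2)/(-2)) = (21282*(1/2809))*((1/2)*(-1/2)) = (21282/2809)*(-1/4) = -10641/5618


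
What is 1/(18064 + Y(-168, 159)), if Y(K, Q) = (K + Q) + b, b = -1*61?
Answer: 1/17994 ≈ 5.5574e-5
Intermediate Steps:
b = -61
Y(K, Q) = -61 + K + Q (Y(K, Q) = (K + Q) - 61 = -61 + K + Q)
1/(18064 + Y(-168, 159)) = 1/(18064 + (-61 - 168 + 159)) = 1/(18064 - 70) = 1/17994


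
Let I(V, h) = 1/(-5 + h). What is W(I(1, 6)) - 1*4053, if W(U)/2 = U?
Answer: -4051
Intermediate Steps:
W(U) = 2*U
W(I(1, 6)) - 1*4053 = 2/(-5 + 6) - 1*4053 = 2/1 - 4053 = 2*1 - 4053 = 2 - 4053 = -4051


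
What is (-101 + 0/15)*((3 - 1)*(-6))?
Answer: 1212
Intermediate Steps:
(-101 + 0/15)*((3 - 1)*(-6)) = (-101 + 0*(1/15))*(2*(-6)) = (-101 + 0)*(-12) = -101*(-12) = 1212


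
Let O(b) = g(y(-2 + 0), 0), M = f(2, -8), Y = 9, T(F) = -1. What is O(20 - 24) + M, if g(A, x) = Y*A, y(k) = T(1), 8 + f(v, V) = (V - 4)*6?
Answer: -89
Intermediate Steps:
f(v, V) = -32 + 6*V (f(v, V) = -8 + (V - 4)*6 = -8 + (-4 + V)*6 = -8 + (-24 + 6*V) = -32 + 6*V)
y(k) = -1
g(A, x) = 9*A
M = -80 (M = -32 + 6*(-8) = -32 - 48 = -80)
O(b) = -9 (O(b) = 9*(-1) = -9)
O(20 - 24) + M = -9 - 80 = -89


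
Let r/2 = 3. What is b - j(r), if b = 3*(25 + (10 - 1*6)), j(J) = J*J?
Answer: 51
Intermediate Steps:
r = 6 (r = 2*3 = 6)
j(J) = J²
b = 87 (b = 3*(25 + (10 - 6)) = 3*(25 + 4) = 3*29 = 87)
b - j(r) = 87 - 1*6² = 87 - 1*36 = 87 - 36 = 51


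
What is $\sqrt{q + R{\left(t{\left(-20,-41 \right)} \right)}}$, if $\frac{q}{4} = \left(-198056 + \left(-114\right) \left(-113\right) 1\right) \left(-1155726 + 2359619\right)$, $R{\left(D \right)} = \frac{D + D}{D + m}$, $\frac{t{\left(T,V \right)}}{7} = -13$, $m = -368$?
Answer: $\frac{31 i \sqrt{21721377460470}}{153} \approx 9.4431 \cdot 10^{5} i$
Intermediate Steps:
$t{\left(T,V \right)} = -91$ ($t{\left(T,V \right)} = 7 \left(-13\right) = -91$)
$R{\left(D \right)} = \frac{2 D}{-368 + D}$ ($R{\left(D \right)} = \frac{D + D}{D - 368} = \frac{2 D}{-368 + D}$)
$q = -891718729528$ ($q = 4 \left(-198056 + \left(-114\right) \left(-113\right) 1\right) \left(-1155726 + 2359619\right) = 4 \left(-198056 + 12882 \cdot 1\right) 1203893 = 4 \left(-198056 + 12882\right) 1203893 = 4 \left(\left(-185174\right) 1203893\right) = 4 \left(-222929682382\right) = -891718729528$)
$\sqrt{q + R{\left(t{\left(-20,-41 \right)} \right)}} = \sqrt{-891718729528 + 2 \left(-91\right) \frac{1}{-368 - 91}} = \sqrt{-891718729528 + 2 \left(-91\right) \frac{1}{-459}} = \sqrt{-891718729528 + 2 \left(-91\right) \left(- \frac{1}{459}\right)} = \sqrt{-891718729528 + \frac{182}{459}} = \sqrt{- \frac{409298896853170}{459}} = \frac{31 i \sqrt{21721377460470}}{153}$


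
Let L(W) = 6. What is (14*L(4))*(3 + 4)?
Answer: 588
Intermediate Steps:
(14*L(4))*(3 + 4) = (14*6)*(3 + 4) = 84*7 = 588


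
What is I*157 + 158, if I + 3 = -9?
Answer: -1726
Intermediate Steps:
I = -12 (I = -3 - 9 = -12)
I*157 + 158 = -12*157 + 158 = -1884 + 158 = -1726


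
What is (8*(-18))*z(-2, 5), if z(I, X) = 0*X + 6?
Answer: -864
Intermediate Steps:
z(I, X) = 6 (z(I, X) = 0 + 6 = 6)
(8*(-18))*z(-2, 5) = (8*(-18))*6 = -144*6 = -864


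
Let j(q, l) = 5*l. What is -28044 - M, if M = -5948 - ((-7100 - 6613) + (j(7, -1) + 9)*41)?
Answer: -35645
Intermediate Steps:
M = 7601 (M = -5948 - ((-7100 - 6613) + (5*(-1) + 9)*41) = -5948 - (-13713 + (-5 + 9)*41) = -5948 - (-13713 + 4*41) = -5948 - (-13713 + 164) = -5948 - 1*(-13549) = -5948 + 13549 = 7601)
-28044 - M = -28044 - 1*7601 = -28044 - 7601 = -35645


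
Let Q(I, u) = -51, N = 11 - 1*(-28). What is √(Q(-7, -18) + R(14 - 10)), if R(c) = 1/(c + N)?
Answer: 4*I*√5891/43 ≈ 7.1398*I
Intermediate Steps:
N = 39 (N = 11 + 28 = 39)
R(c) = 1/(39 + c) (R(c) = 1/(c + 39) = 1/(39 + c))
√(Q(-7, -18) + R(14 - 10)) = √(-51 + 1/(39 + (14 - 10))) = √(-51 + 1/(39 + 4)) = √(-51 + 1/43) = √(-2192/43) = 4*I*√5891/43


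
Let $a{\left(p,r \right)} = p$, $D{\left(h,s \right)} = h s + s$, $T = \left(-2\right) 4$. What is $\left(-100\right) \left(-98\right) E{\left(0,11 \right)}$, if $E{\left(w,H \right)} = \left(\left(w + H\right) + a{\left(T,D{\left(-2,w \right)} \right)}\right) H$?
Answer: $323400$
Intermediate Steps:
$T = -8$
$D{\left(h,s \right)} = s + h s$
$E{\left(w,H \right)} = H \left(-8 + H + w\right)$ ($E{\left(w,H \right)} = \left(\left(w + H\right) - 8\right) H = \left(\left(H + w\right) - 8\right) H = \left(-8 + H + w\right) H = H \left(-8 + H + w\right)$)
$\left(-100\right) \left(-98\right) E{\left(0,11 \right)} = \left(-100\right) \left(-98\right) 11 \left(-8 + 11 + 0\right) = 9800 \cdot 11 \cdot 3 = 9800 \cdot 33 = 323400$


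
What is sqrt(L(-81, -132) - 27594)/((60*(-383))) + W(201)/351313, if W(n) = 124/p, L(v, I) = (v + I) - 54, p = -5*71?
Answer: -124/124716115 - I*sqrt(27861)/22980 ≈ -9.9426e-7 - 0.0072635*I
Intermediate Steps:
p = -355
L(v, I) = -54 + I + v (L(v, I) = (I + v) - 54 = -54 + I + v)
W(n) = -124/355 (W(n) = 124/(-355) = 124*(-1/355) = -124/355)
sqrt(L(-81, -132) - 27594)/((60*(-383))) + W(201)/351313 = sqrt((-54 - 132 - 81) - 27594)/((60*(-383))) - 124/355/351313 = sqrt(-267 - 27594)/(-22980) - 124/355*1/351313 = sqrt(-27861)*(-1/22980) - 124/124716115 = (I*sqrt(27861))*(-1/22980) - 124/124716115 = -I*sqrt(27861)/22980 - 124/124716115 = -124/124716115 - I*sqrt(27861)/22980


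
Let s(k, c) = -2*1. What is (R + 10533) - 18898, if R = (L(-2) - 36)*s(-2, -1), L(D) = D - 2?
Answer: -8285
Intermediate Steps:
L(D) = -2 + D
s(k, c) = -2
R = 80 (R = ((-2 - 2) - 36)*(-2) = (-4 - 36)*(-2) = -40*(-2) = 80)
(R + 10533) - 18898 = (80 + 10533) - 18898 = 10613 - 18898 = -8285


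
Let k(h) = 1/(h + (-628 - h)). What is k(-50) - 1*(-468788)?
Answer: 294398863/628 ≈ 4.6879e+5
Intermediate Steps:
k(h) = -1/628 (k(h) = 1/(-628) = -1/628)
k(-50) - 1*(-468788) = -1/628 - 1*(-468788) = -1/628 + 468788 = 294398863/628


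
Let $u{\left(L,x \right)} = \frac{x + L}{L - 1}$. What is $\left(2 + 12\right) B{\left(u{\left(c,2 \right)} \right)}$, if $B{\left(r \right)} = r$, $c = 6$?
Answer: $\frac{112}{5} \approx 22.4$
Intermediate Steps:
$u{\left(L,x \right)} = \frac{L + x}{-1 + L}$
$\left(2 + 12\right) B{\left(u{\left(c,2 \right)} \right)} = \left(2 + 12\right) \frac{6 + 2}{-1 + 6} = 14 \cdot \frac{1}{5} \cdot 8 = 14 \cdot \frac{8}{5} = \frac{112}{5}$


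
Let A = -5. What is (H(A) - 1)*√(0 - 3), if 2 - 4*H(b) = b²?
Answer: -27*I*√3/4 ≈ -11.691*I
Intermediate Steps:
H(b) = ½ - b²/4
(H(A) - 1)*√(0 - 3) = ((½ - ¼*(-5)²) - 1)*√(0 - 3) = ((½ - ¼*25) - 1)*√(-3) = ((½ - 25/4) - 1)*(I*√3) = (-23/4 - 1)*(I*√3) = -27*I*√3/4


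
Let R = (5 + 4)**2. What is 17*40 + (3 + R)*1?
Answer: 764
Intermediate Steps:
R = 81 (R = 9**2 = 81)
17*40 + (3 + R)*1 = 17*40 + (3 + 81)*1 = 680 + 84*1 = 680 + 84 = 764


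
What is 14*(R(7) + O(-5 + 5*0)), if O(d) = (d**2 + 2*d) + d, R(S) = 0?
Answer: 140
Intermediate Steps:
O(d) = d**2 + 3*d
14*(R(7) + O(-5 + 5*0)) = 14*(0 + (-5 + 5*0)*(3 + (-5 + 5*0))) = 14*(0 + (-5 + 0)*(3 + (-5 + 0))) = 14*(0 - 5*(3 - 5)) = 14*(0 - 5*(-2)) = 14*(0 + 10) = 14*10 = 140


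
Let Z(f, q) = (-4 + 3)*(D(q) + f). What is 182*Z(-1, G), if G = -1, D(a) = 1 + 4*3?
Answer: -2184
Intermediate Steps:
D(a) = 13 (D(a) = 1 + 12 = 13)
Z(f, q) = -13 - f (Z(f, q) = (-4 + 3)*(13 + f) = -(13 + f) = -13 - f)
182*Z(-1, G) = 182*(-13 - 1*(-1)) = 182*(-13 + 1) = 182*(-12) = -2184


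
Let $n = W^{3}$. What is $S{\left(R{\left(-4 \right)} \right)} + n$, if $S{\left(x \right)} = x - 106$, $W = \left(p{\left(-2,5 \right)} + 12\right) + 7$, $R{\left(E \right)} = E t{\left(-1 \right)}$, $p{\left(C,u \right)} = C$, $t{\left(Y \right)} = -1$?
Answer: $4811$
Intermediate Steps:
$R{\left(E \right)} = - E$ ($R{\left(E \right)} = E \left(-1\right) = - E$)
$W = 17$ ($W = \left(-2 + 12\right) + 7 = 10 + 7 = 17$)
$n = 4913$ ($n = 17^{3} = 4913$)
$S{\left(x \right)} = -106 + x$ ($S{\left(x \right)} = x - 106 = -106 + x$)
$S{\left(R{\left(-4 \right)} \right)} + n = \left(-106 - -4\right) + 4913 = \left(-106 + 4\right) + 4913 = -102 + 4913 = 4811$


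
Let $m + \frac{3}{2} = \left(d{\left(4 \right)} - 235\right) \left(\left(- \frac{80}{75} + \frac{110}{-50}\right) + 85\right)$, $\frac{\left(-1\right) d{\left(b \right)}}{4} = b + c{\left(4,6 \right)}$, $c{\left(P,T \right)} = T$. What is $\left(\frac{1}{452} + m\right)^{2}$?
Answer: $\frac{929054235512881}{1838736} \approx 5.0527 \cdot 10^{8}$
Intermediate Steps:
$d{\left(b \right)} = -24 - 4 b$ ($d{\left(b \right)} = - 4 \left(b + 6\right) = - 4 \left(6 + b\right) = -24 - 4 b$)
$m = - \frac{134869}{6}$ ($m = - \frac{3}{2} + \left(\left(-24 - 16\right) - 235\right) \left(\left(- \frac{80}{75} + \frac{110}{-50}\right) + 85\right) = - \frac{3}{2} + \left(\left(-24 - 16\right) - 235\right) \left(\left(\left(-80\right) \frac{1}{75} + 110 \left(- \frac{1}{50}\right)\right) + 85\right) = - \frac{3}{2} + \left(-40 - 235\right) \left(\left(- \frac{16}{15} - \frac{11}{5}\right) + 85\right) = - \frac{3}{2} - 275 \left(- \frac{49}{15} + 85\right) = - \frac{3}{2} - \frac{67430}{3} = - \frac{134869}{6} \approx -22478.0$)
$\left(\frac{1}{452} + m\right)^{2} = \left(\frac{1}{452} - \frac{134869}{6}\right)^{2} = \left(- \frac{30480391}{1356}\right)^{2} = \frac{929054235512881}{1838736}$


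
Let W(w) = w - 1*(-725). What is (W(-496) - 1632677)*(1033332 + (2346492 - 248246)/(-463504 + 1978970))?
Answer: -1278191774422582592/757733 ≈ -1.6869e+12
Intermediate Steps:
W(w) = 725 + w (W(w) = w + 725 = 725 + w)
(W(-496) - 1632677)*(1033332 + (2346492 - 248246)/(-463504 + 1978970)) = ((725 - 496) - 1632677)*(1033332 + (2346492 - 248246)/(-463504 + 1978970)) = (229 - 1632677)*(1033332 + 2098246/1515466) = -1632448*(1033332 + 2098246*(1/1515466)) = -1632448*(1033332 + 1049123/757733) = -1632448*782990805479/757733 = -1278191774422582592/757733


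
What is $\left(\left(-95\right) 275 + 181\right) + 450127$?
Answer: $424183$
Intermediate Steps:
$\left(\left(-95\right) 275 + 181\right) + 450127 = \left(-26125 + 181\right) + 450127 = -25944 + 450127 = 424183$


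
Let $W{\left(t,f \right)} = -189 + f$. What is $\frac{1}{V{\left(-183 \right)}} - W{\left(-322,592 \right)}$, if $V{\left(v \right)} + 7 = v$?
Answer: $- \frac{76571}{190} \approx -403.01$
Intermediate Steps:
$V{\left(v \right)} = -7 + v$
$\frac{1}{V{\left(-183 \right)}} - W{\left(-322,592 \right)} = \frac{1}{-7 - 183} - \left(-189 + 592\right) = \frac{1}{-190} - 403 = - \frac{1}{190} - 403 = - \frac{76571}{190}$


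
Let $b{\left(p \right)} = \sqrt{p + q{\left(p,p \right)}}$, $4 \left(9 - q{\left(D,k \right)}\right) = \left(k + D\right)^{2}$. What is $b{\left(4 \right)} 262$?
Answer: $262 i \sqrt{3} \approx 453.8 i$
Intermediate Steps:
$q{\left(D,k \right)} = 9 - \frac{\left(D + k\right)^{2}}{4}$ ($q{\left(D,k \right)} = 9 - \frac{\left(k + D\right)^{2}}{4} = 9 - \frac{\left(D + k\right)^{2}}{4}$)
$b{\left(p \right)} = \sqrt{9 + p - p^{2}}$ ($b{\left(p \right)} = \sqrt{p - \left(-9 + \frac{\left(p + p\right)^{2}}{4}\right)} = \sqrt{p - \left(-9 + \frac{\left(2 p\right)^{2}}{4}\right)} = \sqrt{p - \left(-9 + \frac{4 p^{2}}{4}\right)} = \sqrt{p - \left(-9 + p^{2}\right)} = \sqrt{9 + p - p^{2}}$)
$b{\left(4 \right)} 262 = \sqrt{9 + 4 - 4^{2}} \cdot 262 = \sqrt{9 + 4 - 16} \cdot 262 = \sqrt{-3} \cdot 262 = i \sqrt{3} \cdot 262 = 262 i \sqrt{3}$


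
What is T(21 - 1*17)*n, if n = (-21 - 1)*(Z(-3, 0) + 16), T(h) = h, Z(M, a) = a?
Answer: -1408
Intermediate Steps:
n = -352 (n = (-21 - 1)*(0 + 16) = -22*16 = -352)
T(21 - 1*17)*n = (21 - 1*17)*(-352) = (21 - 17)*(-352) = 4*(-352) = -1408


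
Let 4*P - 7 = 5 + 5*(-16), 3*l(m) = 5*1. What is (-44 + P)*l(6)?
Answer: -305/3 ≈ -101.67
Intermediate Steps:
l(m) = 5/3 (l(m) = (5*1)/3 = (⅓)*5 = 5/3)
P = -17 (P = 7/4 + (5 + 5*(-16))/4 = 7/4 + (5 - 80)/4 = 7/4 + (¼)*(-75) = 7/4 - 75/4 = -17)
(-44 + P)*l(6) = (-44 - 17)*(5/3) = -61*5/3 = -305/3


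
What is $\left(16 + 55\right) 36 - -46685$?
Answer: $49241$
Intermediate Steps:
$\left(16 + 55\right) 36 - -46685 = 71 \cdot 36 + 46685 = 2556 + 46685 = 49241$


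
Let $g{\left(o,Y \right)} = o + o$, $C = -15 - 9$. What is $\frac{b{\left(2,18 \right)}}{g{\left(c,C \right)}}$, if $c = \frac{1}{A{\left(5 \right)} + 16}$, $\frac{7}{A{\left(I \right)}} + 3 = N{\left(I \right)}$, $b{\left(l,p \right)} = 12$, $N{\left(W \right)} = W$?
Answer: $117$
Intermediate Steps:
$A{\left(I \right)} = \frac{7}{-3 + I}$
$C = -24$
$c = \frac{2}{39}$ ($c = \frac{1}{\frac{7}{-3 + 5} + 16} = \frac{1}{\frac{7}{2} + 16} = \frac{1}{\frac{39}{2}} = \frac{2}{39} \approx 0.051282$)
$g{\left(o,Y \right)} = 2 o$
$\frac{b{\left(2,18 \right)}}{g{\left(c,C \right)}} = \frac{12}{2 \cdot \frac{2}{39}} = \frac{12}{\frac{4}{39}} = 12 \cdot \frac{39}{4} = 117$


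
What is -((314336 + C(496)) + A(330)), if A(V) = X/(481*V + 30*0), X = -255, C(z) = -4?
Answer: -3326261207/10582 ≈ -3.1433e+5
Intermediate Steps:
A(V) = -255/(481*V) (A(V) = -255/(481*V + 30*0) = -255/(481*V + 0) = -255*1/(481*V) = -255/(481*V))
-((314336 + C(496)) + A(330)) = -((314336 - 4) - 255/481/330) = -(314332 - 255/481*1/330) = -(314332 - 17/10582) = -1*3326261207/10582 = -3326261207/10582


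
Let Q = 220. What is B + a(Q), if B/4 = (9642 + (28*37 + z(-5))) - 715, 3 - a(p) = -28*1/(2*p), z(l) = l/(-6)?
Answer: 13153271/330 ≈ 39858.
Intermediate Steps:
z(l) = -l/6 (z(l) = l*(-⅙) = -l/6)
a(p) = 3 + 14/p (a(p) = 3 - (-28)/(2*p) = 3 - (-28)*1/(2*p) = 3 - (-14)/p = 3 + 14/p)
B = 119566/3 (B = 4*((9642 + (28*37 - ⅙*(-5))) - 715) = 4*((9642 + (1036 + ⅚)) - 715) = 4*((9642 + 6221/6) - 715) = 4*(64073/6 - 715) = 4*(59783/6) = 119566/3 ≈ 39855.)
B + a(Q) = 119566/3 + (3 + 14/220) = 119566/3 + (3 + 14*(1/220)) = 119566/3 + (3 + 7/110) = 119566/3 + 337/110 = 13153271/330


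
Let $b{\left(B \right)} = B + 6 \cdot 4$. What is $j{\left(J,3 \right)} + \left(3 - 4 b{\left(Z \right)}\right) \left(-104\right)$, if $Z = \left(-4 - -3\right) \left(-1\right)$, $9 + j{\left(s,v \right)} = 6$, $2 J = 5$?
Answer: $10085$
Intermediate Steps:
$J = \frac{5}{2}$ ($J = \frac{1}{2} \cdot 5 = \frac{5}{2} \approx 2.5$)
$j{\left(s,v \right)} = -3$ ($j{\left(s,v \right)} = -9 + 6 = -3$)
$Z = 1$ ($Z = \left(-4 + 3\right) \left(-1\right) = \left(-1\right) \left(-1\right) = 1$)
$b{\left(B \right)} = 24 + B$ ($b{\left(B \right)} = B + 24 = 24 + B$)
$j{\left(J,3 \right)} + \left(3 - 4 b{\left(Z \right)}\right) \left(-104\right) = -3 + \left(3 - 4 \left(24 + 1\right)\right) \left(-104\right) = -3 + \left(3 - 100\right) \left(-104\right) = -3 - -10088 = -3 + 10088 = 10085$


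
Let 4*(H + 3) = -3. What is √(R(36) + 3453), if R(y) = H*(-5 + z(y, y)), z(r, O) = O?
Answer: 3*√1483/2 ≈ 57.765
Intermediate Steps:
H = -15/4 (H = -3 + (¼)*(-3) = -3 - ¾ = -15/4 ≈ -3.7500)
R(y) = 75/4 - 15*y/4 (R(y) = -15*(-5 + y)/4 = 75/4 - 15*y/4)
√(R(36) + 3453) = √((75/4 - 15/4*36) + 3453) = √((75/4 - 135) + 3453) = √(-465/4 + 3453) = √(13347/4) = 3*√1483/2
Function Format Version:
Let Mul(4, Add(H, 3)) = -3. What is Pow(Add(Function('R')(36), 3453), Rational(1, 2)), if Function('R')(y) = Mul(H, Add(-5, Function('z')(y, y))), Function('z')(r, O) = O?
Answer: Mul(Rational(3, 2), Pow(1483, Rational(1, 2))) ≈ 57.765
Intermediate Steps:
H = Rational(-15, 4) (H = Add(-3, Mul(Rational(1, 4), -3)) = Add(-3, Rational(-3, 4)) = Rational(-15, 4) ≈ -3.7500)
Function('R')(y) = Add(Rational(75, 4), Mul(Rational(-15, 4), y)) (Function('R')(y) = Mul(Rational(-15, 4), Add(-5, y)) = Add(Rational(75, 4), Mul(Rational(-15, 4), y)))
Pow(Add(Function('R')(36), 3453), Rational(1, 2)) = Pow(Add(Add(Rational(75, 4), Mul(Rational(-15, 4), 36)), 3453), Rational(1, 2)) = Pow(Add(Add(Rational(75, 4), -135), 3453), Rational(1, 2)) = Pow(Add(Rational(-465, 4), 3453), Rational(1, 2)) = Pow(Rational(13347, 4), Rational(1, 2)) = Mul(Rational(3, 2), Pow(1483, Rational(1, 2)))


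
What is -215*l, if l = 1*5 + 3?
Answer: -1720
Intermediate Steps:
l = 8 (l = 5 + 3 = 8)
-215*l = -215*8 = -1720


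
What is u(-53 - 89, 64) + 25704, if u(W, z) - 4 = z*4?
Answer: 25964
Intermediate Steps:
u(W, z) = 4 + 4*z (u(W, z) = 4 + z*4 = 4 + 4*z)
u(-53 - 89, 64) + 25704 = (4 + 4*64) + 25704 = (4 + 256) + 25704 = 260 + 25704 = 25964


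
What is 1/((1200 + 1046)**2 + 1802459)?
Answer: 1/6846975 ≈ 1.4605e-7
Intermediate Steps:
1/((1200 + 1046)**2 + 1802459) = 1/(2246**2 + 1802459) = 1/(5044516 + 1802459) = 1/6846975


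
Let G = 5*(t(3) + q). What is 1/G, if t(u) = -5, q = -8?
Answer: -1/65 ≈ -0.015385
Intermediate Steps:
G = -65 (G = 5*(-5 - 8) = 5*(-13) = -65)
1/G = 1/(-65) = -1/65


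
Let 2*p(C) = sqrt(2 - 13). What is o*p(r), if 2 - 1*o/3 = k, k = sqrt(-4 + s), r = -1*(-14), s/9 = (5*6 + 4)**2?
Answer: 3*I*(sqrt(11) - 10*sqrt(286)) ≈ -497.4*I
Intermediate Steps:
s = 10404 (s = 9*(5*6 + 4)**2 = 9*(30 + 4)**2 = 9*34**2 = 9*1156 = 10404)
r = 14
p(C) = I*sqrt(11)/2 (p(C) = sqrt(2 - 13)/2 = sqrt(-11)/2 = (I*sqrt(11))/2 = I*sqrt(11)/2)
k = 20*sqrt(26) (k = sqrt(-4 + 10404) = sqrt(10400) = 20*sqrt(26) ≈ 101.98)
o = 6 - 60*sqrt(26) ≈ -299.94
o*p(r) = (6 - 60*sqrt(26))*(I*sqrt(11)/2) = I*sqrt(11)*(6 - 60*sqrt(26))/2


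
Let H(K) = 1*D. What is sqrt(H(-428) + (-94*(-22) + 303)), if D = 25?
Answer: 2*sqrt(599) ≈ 48.949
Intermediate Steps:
H(K) = 25 (H(K) = 1*25 = 25)
sqrt(H(-428) + (-94*(-22) + 303)) = sqrt(25 + (-94*(-22) + 303)) = sqrt(25 + (2068 + 303)) = sqrt(25 + 2371) = sqrt(2396) = 2*sqrt(599)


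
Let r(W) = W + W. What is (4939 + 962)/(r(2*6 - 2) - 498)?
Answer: -5901/478 ≈ -12.345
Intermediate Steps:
r(W) = 2*W
(4939 + 962)/(r(2*6 - 2) - 498) = (4939 + 962)/(2*(2*6 - 2) - 498) = 5901/(2*(12 - 2) - 498) = 5901/(2*10 - 498) = 5901/(20 - 498) = 5901/(-478) = 5901*(-1/478) = -5901/478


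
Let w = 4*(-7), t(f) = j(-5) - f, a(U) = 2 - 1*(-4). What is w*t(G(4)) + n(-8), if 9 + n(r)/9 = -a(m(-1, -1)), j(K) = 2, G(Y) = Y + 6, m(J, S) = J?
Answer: 89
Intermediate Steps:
G(Y) = 6 + Y
a(U) = 6 (a(U) = 2 + 4 = 6)
t(f) = 2 - f
w = -28
n(r) = -135 (n(r) = -81 + 9*(-1*6) = -81 + 9*(-6) = -81 - 54 = -135)
w*t(G(4)) + n(-8) = -28*(2 - (6 + 4)) - 135 = -28*(2 - 1*10) - 135 = -28*(2 - 10) - 135 = -28*(-8) - 135 = 224 - 135 = 89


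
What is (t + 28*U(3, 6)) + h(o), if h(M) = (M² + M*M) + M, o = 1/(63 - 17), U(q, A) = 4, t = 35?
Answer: 77775/529 ≈ 147.02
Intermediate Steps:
o = 1/46 ≈ 0.021739
h(M) = M + 2*M² (h(M) = (M² + M²) + M = 2*M² + M = M + 2*M²)
(t + 28*U(3, 6)) + h(o) = (35 + 28*4) + (1 + 2*(1/46))/46 = (35 + 112) + (1 + 1/23)/46 = 147 + (1/46)*(24/23) = 147 + 12/529 = 77775/529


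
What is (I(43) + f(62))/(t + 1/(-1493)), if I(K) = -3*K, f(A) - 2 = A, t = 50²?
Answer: -97045/3732499 ≈ -0.026000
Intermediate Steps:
t = 2500
f(A) = 2 + A
(I(43) + f(62))/(t + 1/(-1493)) = (-3*43 + (2 + 62))/(2500 + 1/(-1493)) = (-129 + 64)/(2500 - 1/1493) = -65/3732499/1493 = -65*1493/3732499 = -97045/3732499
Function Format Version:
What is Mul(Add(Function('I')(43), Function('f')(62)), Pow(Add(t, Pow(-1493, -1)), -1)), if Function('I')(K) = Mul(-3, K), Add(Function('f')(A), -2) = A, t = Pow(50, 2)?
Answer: Rational(-97045, 3732499) ≈ -0.026000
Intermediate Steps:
t = 2500
Function('f')(A) = Add(2, A)
Mul(Add(Function('I')(43), Function('f')(62)), Pow(Add(t, Pow(-1493, -1)), -1)) = Mul(Add(Mul(-3, 43), Add(2, 62)), Pow(Add(2500, Pow(-1493, -1)), -1)) = Mul(Add(-129, 64), Pow(Add(2500, Rational(-1, 1493)), -1)) = Mul(-65, Pow(Rational(3732499, 1493), -1)) = Mul(-65, Rational(1493, 3732499)) = Rational(-97045, 3732499)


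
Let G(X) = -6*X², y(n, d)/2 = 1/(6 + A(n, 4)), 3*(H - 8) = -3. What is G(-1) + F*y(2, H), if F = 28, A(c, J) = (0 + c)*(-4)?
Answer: -34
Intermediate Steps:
A(c, J) = -4*c (A(c, J) = c*(-4) = -4*c)
H = 7 (H = 8 + (⅓)*(-3) = 8 - 1 = 7)
y(n, d) = 2/(6 - 4*n)
G(-1) + F*y(2, H) = -6*(-1)² + 28*(-1/(-3 + 2*2)) = -6*1 + 28*(-1/(-3 + 4)) = -6 + 28*(-1/1) = -6 + 28*(-1*1) = -6 + 28*(-1) = -6 - 28 = -34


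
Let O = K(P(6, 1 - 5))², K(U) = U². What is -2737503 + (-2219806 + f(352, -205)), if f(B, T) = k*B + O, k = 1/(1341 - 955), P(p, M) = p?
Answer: -956510333/193 ≈ -4.9560e+6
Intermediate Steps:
k = 1/386 ≈ 0.0025907
O = 1296 (O = (6²)² = 36² = 1296)
f(B, T) = 1296 + B/386 (f(B, T) = B/386 + 1296 = 1296 + B/386)
-2737503 + (-2219806 + f(352, -205)) = -2737503 + (-2219806 + (1296 + (1/386)*352)) = -2737503 + (-2219806 + (1296 + 176/193)) = -2737503 + (-2219806 + 250304/193) = -2737503 - 428172254/193 = -956510333/193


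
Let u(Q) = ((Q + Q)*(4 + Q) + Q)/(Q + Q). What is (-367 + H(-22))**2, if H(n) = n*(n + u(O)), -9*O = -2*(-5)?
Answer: 145924/81 ≈ 1801.5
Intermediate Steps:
O = -10/9 (O = -(-2)*(-5)/9 = -1/9*10 = -10/9 ≈ -1.1111)
u(Q) = (Q + 2*Q*(4 + Q))/(2*Q) (u(Q) = ((2*Q)*(4 + Q) + Q)/((2*Q)) = (2*Q*(4 + Q) + Q)*(1/(2*Q)) = (Q + 2*Q*(4 + Q))*(1/(2*Q)) = (Q + 2*Q*(4 + Q))/(2*Q))
H(n) = n*(61/18 + n) (H(n) = n*(n + (9/2 - 10/9)) = n*(n + 61/18) = n*(61/18 + n))
(-367 + H(-22))**2 = (-367 + (1/18)*(-22)*(61 + 18*(-22)))**2 = (-367 + (1/18)*(-22)*(61 - 396))**2 = (-367 + (1/18)*(-22)*(-335))**2 = (-367 + 3685/9)**2 = (382/9)**2 = 145924/81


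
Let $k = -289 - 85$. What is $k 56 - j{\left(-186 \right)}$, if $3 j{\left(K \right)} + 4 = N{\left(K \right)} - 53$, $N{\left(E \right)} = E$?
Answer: $-20863$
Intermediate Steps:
$k = -374$ ($k = -289 - 85 = -374$)
$j{\left(K \right)} = -19 + \frac{K}{3}$ ($j{\left(K \right)} = - \frac{4}{3} + \frac{K - 53}{3} = - \frac{4}{3} + \frac{-53 + K}{3} = - \frac{4}{3} + \left(- \frac{53}{3} + \frac{K}{3}\right) = -19 + \frac{K}{3}$)
$k 56 - j{\left(-186 \right)} = \left(-374\right) 56 - \left(-19 + \frac{1}{3} \left(-186\right)\right) = -20944 - \left(-19 - 62\right) = -20944 - -81 = -20944 + 81 = -20863$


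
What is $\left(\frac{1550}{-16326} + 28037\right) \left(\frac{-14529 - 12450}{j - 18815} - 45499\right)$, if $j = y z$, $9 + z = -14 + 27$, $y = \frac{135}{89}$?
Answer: $- \frac{17430995232151037744}{13664821185} \approx -1.2756 \cdot 10^{9}$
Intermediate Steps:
$y = \frac{135}{89}$ ($y = 135 \cdot \frac{1}{89} = \frac{135}{89} \approx 1.5169$)
$z = 4$ ($z = -9 + \left(-14 + 27\right) = -9 + 13 = 4$)
$j = \frac{540}{89}$ ($j = \frac{135}{89} \cdot 4 = \frac{540}{89} \approx 6.0674$)
$\left(\frac{1550}{-16326} + 28037\right) \left(\frac{-14529 - 12450}{j - 18815} - 45499\right) = \left(\frac{1550}{-16326} + 28037\right) \left(\frac{-14529 - 12450}{\frac{540}{89} - 18815} - 45499\right) = \left(1550 \left(- \frac{1}{16326}\right) + 28037\right) \left(- \frac{26979}{- \frac{1673995}{89}} - 45499\right) = \left(- \frac{775}{8163} + 28037\right) \left(\left(-26979\right) \left(- \frac{89}{1673995}\right) - 45499\right) = \frac{228865256 \left(\frac{2401131}{1673995} - 45499\right)}{8163} = \frac{228865256}{8163} \left(- \frac{76162697374}{1673995}\right) = - \frac{17430995232151037744}{13664821185}$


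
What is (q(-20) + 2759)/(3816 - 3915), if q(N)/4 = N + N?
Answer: -2599/99 ≈ -26.253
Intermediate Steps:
q(N) = 8*N (q(N) = 4*(N + N) = 4*(2*N) = 8*N)
(q(-20) + 2759)/(3816 - 3915) = (8*(-20) + 2759)/(3816 - 3915) = (-160 + 2759)/(-99) = 2599*(-1/99) = -2599/99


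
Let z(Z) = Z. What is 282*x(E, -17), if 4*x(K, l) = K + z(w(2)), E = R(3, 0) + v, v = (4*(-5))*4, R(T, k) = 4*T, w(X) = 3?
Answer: -9165/2 ≈ -4582.5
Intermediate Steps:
v = -80 (v = -20*4 = -80)
E = -68 (E = 4*3 - 80 = 12 - 80 = -68)
x(K, l) = ¾ + K/4 (x(K, l) = (K + 3)/4 = (3 + K)/4 = ¾ + K/4)
282*x(E, -17) = 282*(¾ + (¼)*(-68)) = 282*(¾ - 17) = 282*(-65/4) = -9165/2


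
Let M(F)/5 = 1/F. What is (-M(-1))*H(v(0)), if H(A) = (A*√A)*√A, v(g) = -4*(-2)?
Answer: 320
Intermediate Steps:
v(g) = 8
M(F) = 5/F
H(A) = A² (H(A) = A^(3/2)*√A = A²)
(-M(-1))*H(v(0)) = -5/(-1)*8² = -5*(-1)*64 = -1*(-5)*64 = 5*64 = 320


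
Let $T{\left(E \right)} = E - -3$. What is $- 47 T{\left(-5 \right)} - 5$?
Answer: $89$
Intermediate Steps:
$T{\left(E \right)} = 3 + E$ ($T{\left(E \right)} = E + 3 = 3 + E$)
$- 47 T{\left(-5 \right)} - 5 = - 47 \left(3 - 5\right) - 5 = \left(-47\right) \left(-2\right) - 5 = 94 - 5 = 89$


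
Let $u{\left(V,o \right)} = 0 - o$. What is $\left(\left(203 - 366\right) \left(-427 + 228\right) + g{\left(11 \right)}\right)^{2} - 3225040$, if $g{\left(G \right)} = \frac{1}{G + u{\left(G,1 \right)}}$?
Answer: $\frac{104894041641}{100} \approx 1.0489 \cdot 10^{9}$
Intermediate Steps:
$u{\left(V,o \right)} = - o$
$g{\left(G \right)} = \frac{1}{-1 + G}$ ($g{\left(G \right)} = \frac{1}{G - 1} = \frac{1}{-1 + G}$)
$\left(\left(203 - 366\right) \left(-427 + 228\right) + g{\left(11 \right)}\right)^{2} - 3225040 = \left(\left(203 - 366\right) \left(-427 + 228\right) + \frac{1}{-1 + 11}\right)^{2} - 3225040 = \left(\left(-163\right) \left(-199\right) + \frac{1}{10}\right)^{2} - 3225040 = \left(32437 + \frac{1}{10}\right)^{2} - 3225040 = \left(\frac{324371}{10}\right)^{2} - 3225040 = \frac{105216545641}{100} - 3225040 = \frac{104894041641}{100}$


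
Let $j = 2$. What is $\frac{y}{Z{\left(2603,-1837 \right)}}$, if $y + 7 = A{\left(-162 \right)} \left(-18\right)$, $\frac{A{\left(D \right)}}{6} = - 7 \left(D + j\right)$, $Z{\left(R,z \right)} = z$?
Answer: $\frac{10997}{167} \approx 65.85$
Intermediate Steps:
$A{\left(D \right)} = -84 - 42 D$ ($A{\left(D \right)} = 6 \left(- 7 \left(D + 2\right)\right) = 6 \left(- 7 \left(2 + D\right)\right) = 6 \left(-14 - 7 D\right) = -84 - 42 D$)
$y = -120967$ ($y = -7 + \left(-84 - -6804\right) \left(-18\right) = -7 + \left(-84 + 6804\right) \left(-18\right) = -7 + 6720 \left(-18\right) = -7 - 120960 = -120967$)
$\frac{y}{Z{\left(2603,-1837 \right)}} = - \frac{120967}{-1837} = \left(-120967\right) \left(- \frac{1}{1837}\right) = \frac{10997}{167}$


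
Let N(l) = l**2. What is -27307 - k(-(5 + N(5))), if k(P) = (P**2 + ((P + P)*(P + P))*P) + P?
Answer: 79823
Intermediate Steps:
k(P) = P + P**2 + 4*P**3 (k(P) = (P**2 + ((2*P)*(2*P))*P) + P = (P**2 + (4*P**2)*P) + P = (P**2 + 4*P**3) + P = P + P**2 + 4*P**3)
-27307 - k(-(5 + N(5))) = -27307 - (-(5 + 5**2))*(1 - (5 + 5**2) + 4*(-(5 + 5**2))**2) = -27307 - (-(5 + 25))*(1 - (5 + 25) + 4*(-(5 + 25))**2) = -27307 - (-1*30)*(1 - 1*30 + 4*(-1*30)**2) = -27307 - (-30)*(1 - 30 + 4*(-30)**2) = -27307 - (-30)*(1 - 30 + 4*900) = -27307 - (-30)*(1 - 30 + 3600) = -27307 - (-30)*3571 = -27307 - 1*(-107130) = -27307 + 107130 = 79823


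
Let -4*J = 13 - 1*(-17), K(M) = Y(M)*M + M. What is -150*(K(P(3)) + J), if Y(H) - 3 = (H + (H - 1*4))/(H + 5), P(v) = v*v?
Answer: -5625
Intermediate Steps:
P(v) = v**2
Y(H) = 3 + (-4 + 2*H)/(5 + H) (Y(H) = 3 + (H + (H - 1*4))/(H + 5) = 3 + (H + (H - 4))/(5 + H) = 3 + (H + (-4 + H))/(5 + H) = 3 + (-4 + 2*H)/(5 + H))
K(M) = M + M*(11 + 5*M)/(5 + M) (K(M) = ((11 + 5*M)/(5 + M))*M + M = M*(11 + 5*M)/(5 + M) + M = M + M*(11 + 5*M)/(5 + M))
J = -15/2 (J = -(13 - 1*(-17))/4 = -(13 + 17)/4 = -1/4*30 = -15/2 ≈ -7.5000)
-150*(K(P(3)) + J) = -150*(2*3**2*(8 + 3*3**2)/(5 + 3**2) - 15/2) = -150*(2*9*(8 + 3*9)/(5 + 9) - 15/2) = -150*(2*9*(8 + 27)/14 - 15/2) = -150*(2*9*(1/14)*35 - 15/2) = -150*(45 - 15/2) = -150*75/2 = -5625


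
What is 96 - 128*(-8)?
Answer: 1120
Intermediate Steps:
96 - 128*(-8) = 96 + 1024 = 1120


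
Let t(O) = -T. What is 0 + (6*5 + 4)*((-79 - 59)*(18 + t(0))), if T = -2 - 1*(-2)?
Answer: -84456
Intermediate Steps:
T = 0 (T = -2 + 2 = 0)
t(O) = 0 (t(O) = -1*0 = 0)
0 + (6*5 + 4)*((-79 - 59)*(18 + t(0))) = 0 + (6*5 + 4)*((-79 - 59)*(18 + 0)) = 0 + (30 + 4)*(-138*18) = 0 + 34*(-2484) = 0 - 84456 = -84456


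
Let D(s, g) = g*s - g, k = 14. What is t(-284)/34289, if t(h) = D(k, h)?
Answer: -3692/34289 ≈ -0.10767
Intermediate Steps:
D(s, g) = -g + g*s
t(h) = 13*h (t(h) = h*(-1 + 14) = h*13 = 13*h)
t(-284)/34289 = (13*(-284))/34289 = -3692*1/34289 = -3692/34289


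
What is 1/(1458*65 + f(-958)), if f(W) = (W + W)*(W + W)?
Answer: 1/3765826 ≈ 2.6555e-7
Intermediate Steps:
f(W) = 4*W**2 (f(W) = (2*W)*(2*W) = 4*W**2)
1/(1458*65 + f(-958)) = 1/(1458*65 + 4*(-958)**2) = 1/(94770 + 4*917764) = 1/(94770 + 3671056) = 1/3765826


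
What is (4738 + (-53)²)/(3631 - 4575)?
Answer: -7547/944 ≈ -7.9947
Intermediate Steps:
(4738 + (-53)²)/(3631 - 4575) = (4738 + 2809)/(-944) = 7547*(-1/944) = -7547/944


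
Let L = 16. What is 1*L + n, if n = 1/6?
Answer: 97/6 ≈ 16.167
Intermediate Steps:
n = ⅙ ≈ 0.16667
1*L + n = 1*16 + ⅙ = 16 + ⅙ = 97/6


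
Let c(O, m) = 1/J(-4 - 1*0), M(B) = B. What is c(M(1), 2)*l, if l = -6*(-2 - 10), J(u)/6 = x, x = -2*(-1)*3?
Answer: 2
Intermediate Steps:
x = 6 (x = 2*3 = 6)
J(u) = 36 (J(u) = 6*6 = 36)
c(O, m) = 1/36
l = 72 (l = -6*(-12) = 72)
c(M(1), 2)*l = (1/36)*72 = 2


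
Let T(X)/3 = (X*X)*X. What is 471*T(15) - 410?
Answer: 4768465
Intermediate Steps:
T(X) = 3*X³ (T(X) = 3*((X*X)*X) = 3*(X²*X) = 3*X³)
471*T(15) - 410 = 471*(3*15³) - 410 = 471*(3*3375) - 410 = 471*10125 - 410 = 4768875 - 410 = 4768465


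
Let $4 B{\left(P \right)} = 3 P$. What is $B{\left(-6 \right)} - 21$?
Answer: $- \frac{51}{2} \approx -25.5$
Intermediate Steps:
$B{\left(P \right)} = \frac{3 P}{4}$
$B{\left(-6 \right)} - 21 = \frac{3}{4} \left(-6\right) - 21 = - \frac{9}{2} - 21 = - \frac{51}{2}$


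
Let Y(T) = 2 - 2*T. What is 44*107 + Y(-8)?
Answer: 4726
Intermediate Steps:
44*107 + Y(-8) = 44*107 + (2 - 2*(-8)) = 4708 + (2 + 16) = 4708 + 18 = 4726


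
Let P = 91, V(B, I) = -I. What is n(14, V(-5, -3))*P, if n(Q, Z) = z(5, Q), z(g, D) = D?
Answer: 1274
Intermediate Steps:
n(Q, Z) = Q
n(14, V(-5, -3))*P = 14*91 = 1274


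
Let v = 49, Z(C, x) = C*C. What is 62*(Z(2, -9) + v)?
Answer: 3286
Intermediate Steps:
Z(C, x) = C²
62*(Z(2, -9) + v) = 62*(2² + 49) = 62*(4 + 49) = 62*53 = 3286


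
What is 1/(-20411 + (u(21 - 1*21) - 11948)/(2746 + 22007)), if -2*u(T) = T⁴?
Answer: -24753/505245431 ≈ -4.8992e-5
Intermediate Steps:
u(T) = -T⁴/2
1/(-20411 + (u(21 - 1*21) - 11948)/(2746 + 22007)) = 1/(-20411 + (-(21 - 1*21)⁴/2 - 11948)/(2746 + 22007)) = 1/(-20411 + (-(21 - 21)⁴/2 - 11948)/24753) = 1/(-20411 + (-½*0⁴ - 11948)*(1/24753)) = 1/(-20411 + (-½*0 - 11948)*(1/24753)) = 1/(-20411 + (0 - 11948)*(1/24753)) = 1/(-20411 - 11948*1/24753) = 1/(-20411 - 11948/24753) = 1/(-505245431/24753) = -24753/505245431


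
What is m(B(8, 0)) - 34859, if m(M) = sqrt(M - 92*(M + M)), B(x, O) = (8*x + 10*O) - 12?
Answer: -34859 + 2*I*sqrt(2379) ≈ -34859.0 + 97.55*I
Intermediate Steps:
B(x, O) = -12 + 8*x + 10*O
m(M) = sqrt(183)*sqrt(-M) (m(M) = sqrt(M - 184*M) = sqrt(-183*M) = sqrt(183)*sqrt(-M))
m(B(8, 0)) - 34859 = sqrt(183)*sqrt(-(-12 + 8*8 + 10*0)) - 34859 = sqrt(183)*sqrt(-(-12 + 64 + 0)) - 34859 = sqrt(183)*sqrt(-1*52) - 34859 = sqrt(183)*sqrt(-52) - 34859 = sqrt(183)*(2*I*sqrt(13)) - 34859 = 2*I*sqrt(2379) - 34859 = -34859 + 2*I*sqrt(2379)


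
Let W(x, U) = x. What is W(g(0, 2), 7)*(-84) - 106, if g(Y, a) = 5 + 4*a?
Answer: -1198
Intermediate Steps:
W(g(0, 2), 7)*(-84) - 106 = (5 + 4*2)*(-84) - 106 = (5 + 8)*(-84) - 106 = 13*(-84) - 106 = -1092 - 106 = -1198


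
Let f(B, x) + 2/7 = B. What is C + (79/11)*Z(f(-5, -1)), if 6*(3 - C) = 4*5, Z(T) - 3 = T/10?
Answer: 40231/2310 ≈ 17.416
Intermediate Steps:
f(B, x) = -2/7 + B
Z(T) = 3 + T/10
C = -⅓ (C = 3 - 2*5/3 = 3 - ⅙*20 = 3 - 10/3 = -⅓ ≈ -0.33333)
C + (79/11)*Z(f(-5, -1)) = -⅓ + (79/11)*(3 + (-2/7 - 5)/10) = -⅓ + (79*(1/11))*(3 + (⅒)*(-37/7)) = -⅓ + 79*(3 - 37/70)/11 = -⅓ + (79/11)*(173/70) = -⅓ + 13667/770 = 40231/2310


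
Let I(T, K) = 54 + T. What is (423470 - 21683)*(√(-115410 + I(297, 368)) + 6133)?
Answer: 2464159671 + 401787*I*√115059 ≈ 2.4642e+9 + 1.3629e+8*I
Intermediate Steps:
(423470 - 21683)*(√(-115410 + I(297, 368)) + 6133) = (423470 - 21683)*(√(-115410 + (54 + 297)) + 6133) = 401787*(√(-115410 + 351) + 6133) = 401787*(√(-115059) + 6133) = 401787*(I*√115059 + 6133) = 401787*(6133 + I*√115059) = 2464159671 + 401787*I*√115059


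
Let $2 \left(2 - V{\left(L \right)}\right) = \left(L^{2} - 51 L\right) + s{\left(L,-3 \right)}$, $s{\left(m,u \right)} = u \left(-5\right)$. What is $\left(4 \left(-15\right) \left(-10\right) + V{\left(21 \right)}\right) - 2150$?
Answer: $- \frac{2481}{2} \approx -1240.5$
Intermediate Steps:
$s{\left(m,u \right)} = - 5 u$
$V{\left(L \right)} = - \frac{11}{2} - \frac{L^{2}}{2} + \frac{51 L}{2}$ ($V{\left(L \right)} = 2 - \frac{\left(L^{2} - 51 L\right) - -15}{2} = 2 - \frac{\left(L^{2} - 51 L\right) + 15}{2} = 2 - \frac{15 + L^{2} - 51 L}{2} = 2 - \left(\frac{15}{2} + \frac{L^{2}}{2} - \frac{51 L}{2}\right) = - \frac{11}{2} - \frac{L^{2}}{2} + \frac{51 L}{2}$)
$\left(4 \left(-15\right) \left(-10\right) + V{\left(21 \right)}\right) - 2150 = \left(4 \left(-15\right) \left(-10\right) - \left(-530 + \frac{441}{2}\right)\right) - 2150 = \left(\left(-60\right) \left(-10\right) - - \frac{619}{2}\right) - 2150 = \left(600 - - \frac{619}{2}\right) - 2150 = \left(600 + \frac{619}{2}\right) - 2150 = \frac{1819}{2} - 2150 = - \frac{2481}{2}$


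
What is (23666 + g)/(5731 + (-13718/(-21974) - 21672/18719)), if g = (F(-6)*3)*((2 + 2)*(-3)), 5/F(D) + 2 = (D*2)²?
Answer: 86389651876997/20919442497425 ≈ 4.1296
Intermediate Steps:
F(D) = 5/(-2 + 4*D²) (F(D) = 5/(-2 + (D*2)²) = 5/(-2 + (2*D)²) = 5/(-2 + 4*D²))
g = -90/71 (g = ((5/(2*(-1 + 2*(-6)²)))*3)*((2 + 2)*(-3)) = ((5/(2*(-1 + 2*36)))*3)*(4*(-3)) = ((5/(2*(-1 + 72)))*3)*(-12) = (((5/2)/71)*3)*(-12) = (((5/2)*(1/71))*3)*(-12) = ((5/142)*3)*(-12) = (15/142)*(-12) = -90/71 ≈ -1.2676)
(23666 + g)/(5731 + (-13718/(-21974) - 21672/18719)) = (23666 - 90/71)/(5731 + (-13718/(-21974) - 21672/18719)) = 1680196/(71*(5731 + (-13718*(-1/21974) - 21672*1/18719))) = 1680196/(71*(5731 + (6859/10987 - 21672/18719))) = 1680196/(71*(5731 - 109716643/205665653)) = 1680196/(71*(1178560140700/205665653)) = (1680196/71)*(205665653/1178560140700) = 86389651876997/20919442497425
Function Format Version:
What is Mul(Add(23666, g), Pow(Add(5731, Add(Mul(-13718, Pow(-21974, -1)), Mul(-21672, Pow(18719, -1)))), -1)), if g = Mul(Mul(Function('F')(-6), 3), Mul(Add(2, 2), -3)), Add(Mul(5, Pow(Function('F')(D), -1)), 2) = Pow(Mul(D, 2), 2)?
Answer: Rational(86389651876997, 20919442497425) ≈ 4.1296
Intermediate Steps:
Function('F')(D) = Mul(5, Pow(Add(-2, Mul(4, Pow(D, 2))), -1)) (Function('F')(D) = Mul(5, Pow(Add(-2, Pow(Mul(D, 2), 2)), -1)) = Mul(5, Pow(Add(-2, Pow(Mul(2, D), 2)), -1)) = Mul(5, Pow(Add(-2, Mul(4, Pow(D, 2))), -1)))
g = Rational(-90, 71) (g = Mul(Mul(Mul(Rational(5, 2), Pow(Add(-1, Mul(2, Pow(-6, 2))), -1)), 3), Mul(Add(2, 2), -3)) = Mul(Mul(Mul(Rational(5, 2), Pow(Add(-1, Mul(2, 36)), -1)), 3), Mul(4, -3)) = Mul(Mul(Mul(Rational(5, 2), Pow(Add(-1, 72), -1)), 3), -12) = Mul(Mul(Mul(Rational(5, 2), Pow(71, -1)), 3), -12) = Mul(Mul(Mul(Rational(5, 2), Rational(1, 71)), 3), -12) = Mul(Mul(Rational(5, 142), 3), -12) = Mul(Rational(15, 142), -12) = Rational(-90, 71) ≈ -1.2676)
Mul(Add(23666, g), Pow(Add(5731, Add(Mul(-13718, Pow(-21974, -1)), Mul(-21672, Pow(18719, -1)))), -1)) = Mul(Add(23666, Rational(-90, 71)), Pow(Add(5731, Add(Mul(-13718, Pow(-21974, -1)), Mul(-21672, Pow(18719, -1)))), -1)) = Mul(Rational(1680196, 71), Pow(Add(5731, Add(Mul(-13718, Rational(-1, 21974)), Mul(-21672, Rational(1, 18719)))), -1)) = Mul(Rational(1680196, 71), Pow(Add(5731, Add(Rational(6859, 10987), Rational(-21672, 18719))), -1)) = Mul(Rational(1680196, 71), Pow(Add(5731, Rational(-109716643, 205665653)), -1)) = Mul(Rational(1680196, 71), Pow(Rational(1178560140700, 205665653), -1)) = Mul(Rational(1680196, 71), Rational(205665653, 1178560140700)) = Rational(86389651876997, 20919442497425)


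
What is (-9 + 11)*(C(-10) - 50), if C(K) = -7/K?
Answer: -493/5 ≈ -98.600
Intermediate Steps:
(-9 + 11)*(C(-10) - 50) = (-9 + 11)*(-7/(-10) - 50) = 2*(-7*(-⅒) - 50) = 2*(7/10 - 50) = 2*(-493/10) = -493/5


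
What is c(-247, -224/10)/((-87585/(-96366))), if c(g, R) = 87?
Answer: 2794614/29195 ≈ 95.722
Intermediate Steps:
c(-247, -224/10)/((-87585/(-96366))) = 87/((-87585/(-96366))) = 87/((-87585*(-1/96366))) = 87/(29195/32122) = 87*(32122/29195) = 2794614/29195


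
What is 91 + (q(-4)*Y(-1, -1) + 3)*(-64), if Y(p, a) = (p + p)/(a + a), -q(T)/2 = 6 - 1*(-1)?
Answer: 795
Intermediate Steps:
q(T) = -14 (q(T) = -2*(6 - 1*(-1)) = -2*(6 + 1) = -2*7 = -14)
Y(p, a) = p/a (Y(p, a) = (2*p)/((2*a)) = (2*p)*(1/(2*a)) = p/a)
91 + (q(-4)*Y(-1, -1) + 3)*(-64) = 91 + (-(-14)/(-1) + 3)*(-64) = 91 + (-(-14)*(-1) + 3)*(-64) = 91 + (-14*1 + 3)*(-64) = 91 + (-14 + 3)*(-64) = 91 - 11*(-64) = 91 + 704 = 795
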